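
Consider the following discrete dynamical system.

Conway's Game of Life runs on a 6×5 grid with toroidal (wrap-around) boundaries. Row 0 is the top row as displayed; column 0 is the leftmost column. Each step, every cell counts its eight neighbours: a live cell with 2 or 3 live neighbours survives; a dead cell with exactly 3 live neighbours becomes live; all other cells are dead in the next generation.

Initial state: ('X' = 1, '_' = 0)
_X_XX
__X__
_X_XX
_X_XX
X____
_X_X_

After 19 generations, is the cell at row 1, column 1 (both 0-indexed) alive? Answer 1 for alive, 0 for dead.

1

step 0: _X_XX
__X__
_X_XX
_X_XX
X____
_X_X_
step 1: XX_XX
_X___
_X__X
_X_X_
XX_X_
_X_X_
step 2: _X_XX
_X_X_
_X___
_X_X_
XX_X_
___X_
step 3: X__XX
_X_XX
XX___
_X__X
XX_X_
_X_X_
step 4: _X___
_X_X_
_X_X_
____X
_X_X_
_X_X_
step 5: XX___
XX___
X__XX
X__XX
X__XX
XX___
step 6: __X_X
__X__
__XX_
_XX__
__XX_
__X__
step 7: _XX__
_XX__
___X_
_X___
___X_
_XX__
step 8: X__X_
_X_X_
_X___
__X__
_X___
_X_X_
step 9: XX_X_
XX__X
_X___
_XX__
_X___
XX__X
step 10: ___X_
____X
_____
XXX__
_____
____X
step 11: ___XX
_____
XX___
_X___
XX___
_____
step 12: _____
X___X
XX___
__X__
XX___
X___X
step 13: _____
XX__X
XX__X
__X__
XX__X
XX__X
step 14: _____
_X__X
__XXX
__XX_
__XXX
_X__X
step 15: _____
X_X_X
XX__X
_X___
XX__X
X_X_X
step 16: _____
___XX
__XXX
__X__
__XXX
___XX
step 17: _____
__X_X
__X_X
_X___
__X_X
__X_X
step 18: _____
_____
XXX__
XXX__
XXX__
_____
step 19: _____
_X___
X_X__
___XX
X_X__
_X___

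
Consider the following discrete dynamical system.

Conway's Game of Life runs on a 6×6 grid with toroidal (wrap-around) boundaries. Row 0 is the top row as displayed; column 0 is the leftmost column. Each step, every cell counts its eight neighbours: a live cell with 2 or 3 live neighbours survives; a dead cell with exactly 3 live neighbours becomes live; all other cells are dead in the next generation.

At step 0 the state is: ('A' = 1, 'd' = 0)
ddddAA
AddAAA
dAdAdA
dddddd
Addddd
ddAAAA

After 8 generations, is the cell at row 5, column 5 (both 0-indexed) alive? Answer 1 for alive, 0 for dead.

step 0: ddddAA
AddAAA
dAdAdA
dddddd
Addddd
ddAAAA
step 1: ddAddd
ddAAdd
ddAAdA
Addddd
dddAAA
AddAdd
step 2: dAAddd
dAddAd
dAAAAd
AdAddd
AddAAA
ddAAdA
step 3: AAddAd
AdddAd
AdddAA
Addddd
Addddd
dddddA
step 4: AAddAd
dddAAd
AAddAd
AAdddd
AddddA
dAdddA
step 5: AAAAAd
ddAAAd
AAAAAd
dddddd
dddddA
dAddAd
step 6: Addddd
dddddd
dAddAA
AAAAAA
dddddd
dAddAd
step 7: dddddd
AddddA
dAdddd
dAAAdd
dddddd
dddddd
step 8: dddddd
Addddd
dAdddd
dAAddd
ddAddd
dddddd

0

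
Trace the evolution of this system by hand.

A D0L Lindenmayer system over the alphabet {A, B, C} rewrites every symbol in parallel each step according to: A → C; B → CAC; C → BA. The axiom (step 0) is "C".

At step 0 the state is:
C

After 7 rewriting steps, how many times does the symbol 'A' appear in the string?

k=0  C
k=1  BA
k=2  CACC
k=3  BACBABA
k=4  CACCBACACCCACC
k=5  BACBABACACCBACBABABACBABA
k=6  CACCBACACCCACCBACBABACACCBACACCCACCCACCBACACCCACC
k=7  BACBABACACCBACBABABACBABACACCBACACCCACCBACBABACACCBACBABABACBABABACBABACACCBACBABABACBABA

34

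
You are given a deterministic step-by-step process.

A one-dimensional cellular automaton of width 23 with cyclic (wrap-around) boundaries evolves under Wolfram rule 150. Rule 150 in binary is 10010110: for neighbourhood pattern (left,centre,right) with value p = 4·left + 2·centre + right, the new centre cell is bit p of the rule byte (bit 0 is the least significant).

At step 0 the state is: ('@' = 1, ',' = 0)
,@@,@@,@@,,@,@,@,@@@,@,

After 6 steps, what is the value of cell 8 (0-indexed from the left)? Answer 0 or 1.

1

k=0  ,@@,@@,@@,,@,@,@,@@@,@,
k=1  @,,,,,,,,@@@,@,@,,@,,@@
k=2  ,@,,,,,,@,@,,@,@@@@@@,@
k=3  ,@@,,,,@@,@@@@,,@@@@,,@
k=4  ,,,@,,@,,,,@@,@@,@@,@@@
k=5  @,@@@@@@,,@,,,,,,,,,,@,
k=6  @,,@@@@,@@@@,,,,,,,,@@,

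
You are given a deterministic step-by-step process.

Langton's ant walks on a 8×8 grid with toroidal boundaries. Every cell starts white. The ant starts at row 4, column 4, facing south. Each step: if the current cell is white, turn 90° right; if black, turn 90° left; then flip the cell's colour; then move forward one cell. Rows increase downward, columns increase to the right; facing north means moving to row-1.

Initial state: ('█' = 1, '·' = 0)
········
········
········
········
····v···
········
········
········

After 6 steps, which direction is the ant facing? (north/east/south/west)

0) ········
········
········
········
····v···
········
········
········
1) ········
········
········
········
···<█···
········
········
········
2) ········
········
········
···^····
···██···
········
········
········
3) ········
········
········
···█>···
···██···
········
········
········
4) ········
········
········
···██···
···█v···
········
········
········
5) ········
········
········
···██···
···█·>··
········
········
········
6) ········
········
········
···██···
···█·█··
·····v··
········
········

south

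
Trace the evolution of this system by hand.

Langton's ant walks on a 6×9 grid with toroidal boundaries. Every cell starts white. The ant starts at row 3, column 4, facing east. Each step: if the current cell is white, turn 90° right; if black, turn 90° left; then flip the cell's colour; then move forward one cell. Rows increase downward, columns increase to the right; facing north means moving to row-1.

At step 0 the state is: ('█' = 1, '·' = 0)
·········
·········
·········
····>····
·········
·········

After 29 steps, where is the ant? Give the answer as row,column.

2,2

[0] ·········
·········
·········
····>····
·········
·········
[1] ·········
·········
·········
····█····
····v····
·········
[2] ·········
·········
·········
····█····
···<█····
·········
[3] ·········
·········
·········
···^█····
···██····
·········
[4] ·········
·········
·········
···█>····
···██····
·········
[5] ·········
·········
····^····
···█·····
···██····
·········
[6] ·········
·········
····█>···
···█·····
···██····
·········
[7] ·········
·········
····██···
···█·v···
···██····
·········
[8] ·········
·········
····██···
···█<█···
···██····
·········
[9] ·········
·········
····^█···
···███···
···██····
·········
[10] ·········
·········
···<·█···
···███···
···██····
·········
[11] ·········
···^·····
···█·█···
···███···
···██····
·········
[12] ·········
···█>····
···█·█···
···███···
···██····
·········
[13] ·········
···██····
···█v█···
···███···
···██····
·········
[14] ·········
···██····
···<██···
···███···
···██····
·········
[15] ·········
···██····
····██···
···v██···
···██····
·········
[16] ·········
···██····
····██···
····>█···
···██····
·········
[17] ·········
···██····
····^█···
·····█···
···██····
·········
[18] ·········
···██····
···<·█···
·····█···
···██····
·········
[19] ·········
···^█····
···█·█···
·····█···
···██····
·········
[20] ·········
··<·█····
···█·█···
·····█···
···██····
·········
[21] ··^······
··█·█····
···█·█···
·····█···
···██····
·········
[22] ··█>·····
··█·█····
···█·█···
·····█···
···██····
·········
[23] ··██·····
··█v█····
···█·█···
·····█···
···██····
·········
[24] ··██·····
··<██····
···█·█···
·····█···
···██····
·········
[25] ··██·····
···██····
··v█·█···
·····█···
···██····
·········
[26] ··██·····
···██····
·<██·█···
·····█···
···██····
·········
[27] ··██·····
·^·██····
·███·█···
·····█···
···██····
·········
[28] ··██·····
·█>██····
·███·█···
·····█···
···██····
·········
[29] ··██·····
·████····
·█v█·█···
·····█···
···██····
·········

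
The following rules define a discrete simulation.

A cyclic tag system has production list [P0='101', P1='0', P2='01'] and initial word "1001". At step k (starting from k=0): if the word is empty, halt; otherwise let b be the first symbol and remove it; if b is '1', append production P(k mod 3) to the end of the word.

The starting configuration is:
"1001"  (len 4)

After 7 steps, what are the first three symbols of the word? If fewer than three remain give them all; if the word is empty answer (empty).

101

t=0: "1001"  (len 4)
t=1: "001101"  (len 6)
t=2: "01101"  (len 5)
t=3: "1101"  (len 4)
t=4: "101101"  (len 6)
t=5: "011010"  (len 6)
t=6: "11010"  (len 5)
t=7: "1010101"  (len 7)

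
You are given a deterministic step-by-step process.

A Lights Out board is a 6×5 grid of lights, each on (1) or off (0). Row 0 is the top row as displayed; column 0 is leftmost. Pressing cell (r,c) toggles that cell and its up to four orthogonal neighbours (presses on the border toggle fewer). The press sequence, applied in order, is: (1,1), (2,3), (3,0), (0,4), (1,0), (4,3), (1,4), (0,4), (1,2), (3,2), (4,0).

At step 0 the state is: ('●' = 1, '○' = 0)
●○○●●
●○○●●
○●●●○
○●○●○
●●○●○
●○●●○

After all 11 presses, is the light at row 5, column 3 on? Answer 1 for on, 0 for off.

0

0) ●○○●●
●○○●●
○●●●○
○●○●○
●●○●○
●○●●○
1) ●●○●●
○●●●●
○○●●○
○●○●○
●●○●○
●○●●○
2) ●●○●●
○●●○●
○○○○●
○●○○○
●●○●○
●○●●○
3) ●●○●●
○●●○●
●○○○●
●○○○○
○●○●○
●○●●○
4) ●●○○○
○●●○○
●○○○●
●○○○○
○●○●○
●○●●○
5) ○●○○○
●○●○○
○○○○●
●○○○○
○●○●○
●○●●○
6) ○●○○○
●○●○○
○○○○●
●○○●○
○●●○●
●○●○○
7) ○●○○●
●○●●●
○○○○○
●○○●○
○●●○●
●○●○○
8) ○●○●○
●○●●○
○○○○○
●○○●○
○●●○●
●○●○○
9) ○●●●○
●●○○○
○○●○○
●○○●○
○●●○●
●○●○○
10) ○●●●○
●●○○○
○○○○○
●●●○○
○●○○●
●○●○○
11) ○●●●○
●●○○○
○○○○○
○●●○○
●○○○●
○○●○○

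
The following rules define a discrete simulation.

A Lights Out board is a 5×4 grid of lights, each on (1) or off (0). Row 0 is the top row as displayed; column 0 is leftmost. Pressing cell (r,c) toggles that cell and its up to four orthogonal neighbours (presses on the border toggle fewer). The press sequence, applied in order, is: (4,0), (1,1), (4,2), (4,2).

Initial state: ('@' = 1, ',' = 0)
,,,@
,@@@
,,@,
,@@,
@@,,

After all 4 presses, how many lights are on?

9

[0] ,,,@
,@@@
,,@,
,@@,
@@,,
[1] ,,,@
,@@@
,,@,
@@@,
,,,,
[2] ,@,@
@,,@
,@@,
@@@,
,,,,
[3] ,@,@
@,,@
,@@,
@@,,
,@@@
[4] ,@,@
@,,@
,@@,
@@@,
,,,,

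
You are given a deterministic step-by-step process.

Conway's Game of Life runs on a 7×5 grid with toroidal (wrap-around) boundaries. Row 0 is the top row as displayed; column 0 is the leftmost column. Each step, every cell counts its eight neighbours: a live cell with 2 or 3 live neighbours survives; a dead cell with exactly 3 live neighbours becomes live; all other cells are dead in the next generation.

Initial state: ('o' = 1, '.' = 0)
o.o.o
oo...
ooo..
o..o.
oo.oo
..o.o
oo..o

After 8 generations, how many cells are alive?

k=0  o.o.o
oo...
ooo..
o..o.
oo.oo
..o.o
oo..o
k=1  ..oo.
...o.
..o..
...o.
.o...
..o..
..o..
k=2  ..oo.
...o.
..oo.
..o..
..o..
.oo..
.oo..
k=3  .o.o.
....o
..oo.
.oo..
..oo.
...o.
.....
k=4  .....
....o
.ooo.
.o...
.o.o.
..oo.
..o..
k=5  .....
..oo.
oooo.
oo.o.
.o.o.
.o.o.
..oo.
k=6  .....
...oo
o....
...o.
.o.o.
.o.oo
..oo.
k=7  ..o.o
....o
...o.
..o.o
o..o.
oo..o
..ooo
k=8  o.o.o
....o
...oo
..o.o
..oo.
.o...
..o..

12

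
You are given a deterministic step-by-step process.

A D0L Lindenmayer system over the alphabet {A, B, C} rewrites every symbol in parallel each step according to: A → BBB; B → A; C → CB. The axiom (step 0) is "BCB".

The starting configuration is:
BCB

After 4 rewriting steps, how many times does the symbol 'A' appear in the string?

step 0: BCB
step 1: ACBA
step 2: BBBCBABBB
step 3: AAACBABBBAAA
step 4: BBBBBBBBBCBABBBAAABBBBBBBBB

4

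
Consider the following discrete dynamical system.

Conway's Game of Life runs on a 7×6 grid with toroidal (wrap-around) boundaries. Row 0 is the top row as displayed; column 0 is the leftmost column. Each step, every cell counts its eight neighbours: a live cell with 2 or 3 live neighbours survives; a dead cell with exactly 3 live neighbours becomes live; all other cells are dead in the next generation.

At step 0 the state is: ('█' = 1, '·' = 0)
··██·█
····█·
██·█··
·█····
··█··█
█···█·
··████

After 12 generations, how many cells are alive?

0) ··██·█
····█·
██·█··
·█····
··█··█
█···█·
··████
1) ··█··█
██··██
███···
·█····
██···█
███···
███···
2) ··███·
···██·
··█···
·····█
·····█
······
···█·█
3) ··█··█
····█·
···██·
······
······
····█·
··██··
4) ··█·█·
····██
···██·
······
······
···█··
··███·
5) ··█···
·····█
···███
······
······
··███·
··█·█·
6) ···█··
···█·█
····██
····█·
···█··
··█·█·
·██·█·
7) ···█··
···█·█
···█·█
···███
···██·
·██·█·
·██·█·
8) ···█··
··██··
█·██·█
··█··█
······
·█··██
·█··█·
9) ···██·
·█····
█····█
██████
█···██
█···██
█·████
10) ██····
█···██
···█··
··██··
··█···
······
███···
11) ··█···
██··██
··██·█
··██··
··██··
··█···
█·█···
12) ··██··
██··██
·····█
·█····
·█····
··█···
··██··

12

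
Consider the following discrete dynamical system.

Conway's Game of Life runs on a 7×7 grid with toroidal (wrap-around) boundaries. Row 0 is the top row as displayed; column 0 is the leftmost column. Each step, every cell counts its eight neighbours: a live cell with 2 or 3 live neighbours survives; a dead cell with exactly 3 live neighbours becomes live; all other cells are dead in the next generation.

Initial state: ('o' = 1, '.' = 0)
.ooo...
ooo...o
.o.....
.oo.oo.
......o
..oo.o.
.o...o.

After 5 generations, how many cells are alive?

13

k=0  .ooo...
ooo...o
.o.....
.oo.oo.
......o
..oo.o.
.o...o.
k=1  ...o..o
...o...
...o.oo
ooo..o.
.o....o
..o.ooo
.o.....
k=2  ..o....
..oo.oo
oo.o.oo
.oo.oo.
...oo..
.oo..oo
o.ooo.o
k=3  o......
...o.o.
.......
.o.....
o.....o
.o....o
o...o.o
k=4  o...oo.
.......
.......
o......
.o....o
.o.....
.o...oo
k=5  o...oo.
.......
.......
o......
.o.....
.oo..oo
.o..ooo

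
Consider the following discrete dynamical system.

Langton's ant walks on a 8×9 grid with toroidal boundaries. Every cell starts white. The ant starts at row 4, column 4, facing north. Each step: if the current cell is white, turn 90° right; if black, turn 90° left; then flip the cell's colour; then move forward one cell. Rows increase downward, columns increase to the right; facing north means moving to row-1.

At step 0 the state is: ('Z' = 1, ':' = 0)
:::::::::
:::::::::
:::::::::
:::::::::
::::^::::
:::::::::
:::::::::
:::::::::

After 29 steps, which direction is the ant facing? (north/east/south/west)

[0] :::::::::
:::::::::
:::::::::
:::::::::
::::^::::
:::::::::
:::::::::
:::::::::
[1] :::::::::
:::::::::
:::::::::
:::::::::
::::Z>:::
:::::::::
:::::::::
:::::::::
[2] :::::::::
:::::::::
:::::::::
:::::::::
::::ZZ:::
:::::v:::
:::::::::
:::::::::
[3] :::::::::
:::::::::
:::::::::
:::::::::
::::ZZ:::
::::<Z:::
:::::::::
:::::::::
[4] :::::::::
:::::::::
:::::::::
:::::::::
::::^Z:::
::::ZZ:::
:::::::::
:::::::::
[5] :::::::::
:::::::::
:::::::::
:::::::::
:::<:Z:::
::::ZZ:::
:::::::::
:::::::::
[6] :::::::::
:::::::::
:::::::::
:::^:::::
:::Z:Z:::
::::ZZ:::
:::::::::
:::::::::
[7] :::::::::
:::::::::
:::::::::
:::Z>::::
:::Z:Z:::
::::ZZ:::
:::::::::
:::::::::
[8] :::::::::
:::::::::
:::::::::
:::ZZ::::
:::ZvZ:::
::::ZZ:::
:::::::::
:::::::::
[9] :::::::::
:::::::::
:::::::::
:::ZZ::::
:::<ZZ:::
::::ZZ:::
:::::::::
:::::::::
[10] :::::::::
:::::::::
:::::::::
:::ZZ::::
::::ZZ:::
:::vZZ:::
:::::::::
:::::::::
[11] :::::::::
:::::::::
:::::::::
:::ZZ::::
::::ZZ:::
::<ZZZ:::
:::::::::
:::::::::
[12] :::::::::
:::::::::
:::::::::
:::ZZ::::
::^:ZZ:::
::ZZZZ:::
:::::::::
:::::::::
[13] :::::::::
:::::::::
:::::::::
:::ZZ::::
::Z>ZZ:::
::ZZZZ:::
:::::::::
:::::::::
[14] :::::::::
:::::::::
:::::::::
:::ZZ::::
::ZZZZ:::
::ZvZZ:::
:::::::::
:::::::::
[15] :::::::::
:::::::::
:::::::::
:::ZZ::::
::ZZZZ:::
::Z:>Z:::
:::::::::
:::::::::
[16] :::::::::
:::::::::
:::::::::
:::ZZ::::
::ZZ^Z:::
::Z::Z:::
:::::::::
:::::::::
[17] :::::::::
:::::::::
:::::::::
:::ZZ::::
::Z<:Z:::
::Z::Z:::
:::::::::
:::::::::
[18] :::::::::
:::::::::
:::::::::
:::ZZ::::
::Z::Z:::
::Zv:Z:::
:::::::::
:::::::::
[19] :::::::::
:::::::::
:::::::::
:::ZZ::::
::Z::Z:::
::<Z:Z:::
:::::::::
:::::::::
[20] :::::::::
:::::::::
:::::::::
:::ZZ::::
::Z::Z:::
:::Z:Z:::
::v::::::
:::::::::
[21] :::::::::
:::::::::
:::::::::
:::ZZ::::
::Z::Z:::
:::Z:Z:::
:<Z::::::
:::::::::
[22] :::::::::
:::::::::
:::::::::
:::ZZ::::
::Z::Z:::
:^:Z:Z:::
:ZZ::::::
:::::::::
[23] :::::::::
:::::::::
:::::::::
:::ZZ::::
::Z::Z:::
:Z>Z:Z:::
:ZZ::::::
:::::::::
[24] :::::::::
:::::::::
:::::::::
:::ZZ::::
::Z::Z:::
:ZZZ:Z:::
:Zv::::::
:::::::::
[25] :::::::::
:::::::::
:::::::::
:::ZZ::::
::Z::Z:::
:ZZZ:Z:::
:Z:>:::::
:::::::::
[26] :::::::::
:::::::::
:::::::::
:::ZZ::::
::Z::Z:::
:ZZZ:Z:::
:Z:Z:::::
:::v:::::
[27] :::::::::
:::::::::
:::::::::
:::ZZ::::
::Z::Z:::
:ZZZ:Z:::
:Z:Z:::::
::<Z:::::
[28] :::::::::
:::::::::
:::::::::
:::ZZ::::
::Z::Z:::
:ZZZ:Z:::
:Z^Z:::::
::ZZ:::::
[29] :::::::::
:::::::::
:::::::::
:::ZZ::::
::Z::Z:::
:ZZZ:Z:::
:ZZ>:::::
::ZZ:::::

east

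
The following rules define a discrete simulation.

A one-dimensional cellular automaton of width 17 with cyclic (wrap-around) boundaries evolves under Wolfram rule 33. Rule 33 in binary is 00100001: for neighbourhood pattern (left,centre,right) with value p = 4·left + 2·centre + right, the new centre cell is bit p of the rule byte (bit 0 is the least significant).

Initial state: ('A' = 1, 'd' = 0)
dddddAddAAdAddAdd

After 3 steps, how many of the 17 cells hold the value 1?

t=0: dddddAddAAdAddAdd
t=1: AAAAddddddAdddddA
t=2: dddddAAAAdddAAAdd
t=3: AAAAddddddAdddddA

6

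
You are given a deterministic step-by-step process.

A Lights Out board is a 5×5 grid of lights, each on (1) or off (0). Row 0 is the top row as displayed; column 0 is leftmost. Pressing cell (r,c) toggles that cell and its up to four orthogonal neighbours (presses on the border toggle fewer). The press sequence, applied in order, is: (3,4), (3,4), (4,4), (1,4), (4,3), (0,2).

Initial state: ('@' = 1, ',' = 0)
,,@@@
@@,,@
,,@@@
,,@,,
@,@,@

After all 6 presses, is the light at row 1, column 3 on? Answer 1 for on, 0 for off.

1

gen 0: ,,@@@
@@,,@
,,@@@
,,@,,
@,@,@
gen 1: ,,@@@
@@,,@
,,@@,
,,@@@
@,@,,
gen 2: ,,@@@
@@,,@
,,@@@
,,@,,
@,@,@
gen 3: ,,@@@
@@,,@
,,@@@
,,@,@
@,@@,
gen 4: ,,@@,
@@,@,
,,@@,
,,@,@
@,@@,
gen 5: ,,@@,
@@,@,
,,@@,
,,@@@
@,,,@
gen 6: ,@,,,
@@@@,
,,@@,
,,@@@
@,,,@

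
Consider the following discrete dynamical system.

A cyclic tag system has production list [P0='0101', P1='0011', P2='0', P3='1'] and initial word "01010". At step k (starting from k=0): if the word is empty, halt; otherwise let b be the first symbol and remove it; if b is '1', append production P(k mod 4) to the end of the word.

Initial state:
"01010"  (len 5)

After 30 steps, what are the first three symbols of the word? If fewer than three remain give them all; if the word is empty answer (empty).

001

t=0: "01010"  (len 5)
t=1: "1010"  (len 4)
t=2: "0100011"  (len 7)
t=3: "100011"  (len 6)
t=4: "000111"  (len 6)
t=5: "00111"  (len 5)
t=6: "0111"  (len 4)
t=7: "111"  (len 3)
t=8: "111"  (len 3)
t=9: "110101"  (len 6)
t=10: "101010011"  (len 9)
t=11: "010100110"  (len 9)
t=12: "10100110"  (len 8)
t=13: "01001100101"  (len 11)
t=14: "1001100101"  (len 10)
t=15: "0011001010"  (len 10)
t=16: "011001010"  (len 9)
t=17: "11001010"  (len 8)
t=18: "10010100011"  (len 11)
t=19: "00101000110"  (len 11)
t=20: "0101000110"  (len 10)
t=21: "101000110"  (len 9)
t=22: "010001100011"  (len 12)
t=23: "10001100011"  (len 11)
t=24: "00011000111"  (len 11)
t=25: "0011000111"  (len 10)
t=26: "011000111"  (len 9)
t=27: "11000111"  (len 8)
t=28: "10001111"  (len 8)
t=29: "00011110101"  (len 11)
t=30: "0011110101"  (len 10)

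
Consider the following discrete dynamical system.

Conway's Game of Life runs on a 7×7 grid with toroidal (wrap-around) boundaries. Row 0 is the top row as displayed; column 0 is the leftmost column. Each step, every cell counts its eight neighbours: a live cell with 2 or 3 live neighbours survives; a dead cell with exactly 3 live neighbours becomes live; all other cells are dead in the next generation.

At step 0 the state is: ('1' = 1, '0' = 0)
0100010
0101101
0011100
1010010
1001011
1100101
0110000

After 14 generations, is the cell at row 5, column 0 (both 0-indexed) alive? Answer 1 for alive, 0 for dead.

k=0  0100010
0101101
0011100
1010010
1001011
1100101
0110000
k=1  0101110
1100000
1000001
1010010
0011000
0001100
0010011
k=2  0101110
0110110
0000000
1011000
0110000
0000110
0010001
k=3  1100001
0110010
0000100
0011000
0110100
0111010
0010001
k=4  0000011
0110011
0100100
0110100
0000100
1000110
0001011
k=5  0010000
0110101
0000100
0110110
0100100
0001000
1000000
k=6  1011000
0110010
1000100
0110110
0100110
0000000
0000000
k=7  0011000
1010101
1000101
1110001
0111110
0000000
0000000
k=8  0111000
1010101
0010000
0000000
0001111
0011100
0000000
k=9  1111000
1000000
0101000
0001110
0010010
0010000
0100100
k=10  1011000
1001000
0011000
0001010
0010010
0111000
1000000
k=11  1011001
0000100
0011000
0001000
0100000
0111000
1000000
k=12  1101001
0100100
0011100
0001000
0101000
1110000
1000001
k=13  0110011
0100110
0010100
0000000
1101000
0010001
0000000
k=14  1110111
1100101
0001110
0111000
1110000
1110000
1110011

1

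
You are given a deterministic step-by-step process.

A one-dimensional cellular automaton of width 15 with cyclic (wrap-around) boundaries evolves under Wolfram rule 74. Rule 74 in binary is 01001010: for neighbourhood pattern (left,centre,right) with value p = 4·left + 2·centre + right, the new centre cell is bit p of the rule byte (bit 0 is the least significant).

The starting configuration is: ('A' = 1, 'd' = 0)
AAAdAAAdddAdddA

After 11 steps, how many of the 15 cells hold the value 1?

4

0) AAAdAAAdddAdddA
1) ddAdAdAddAdddAA
2) dAddddddAdddAAA
3) dddddddAdddAAdA
4) ddddddAdddAAAdd
5) dddddAdddAAdAdd
6) ddddAdddAAAdddd
7) dddAdddAAdAdddd
8) ddAdddAAAdddddd
9) dAdddAAdAdddddd
10) AdddAAAdddddddd
11) dddAAdAdddddddA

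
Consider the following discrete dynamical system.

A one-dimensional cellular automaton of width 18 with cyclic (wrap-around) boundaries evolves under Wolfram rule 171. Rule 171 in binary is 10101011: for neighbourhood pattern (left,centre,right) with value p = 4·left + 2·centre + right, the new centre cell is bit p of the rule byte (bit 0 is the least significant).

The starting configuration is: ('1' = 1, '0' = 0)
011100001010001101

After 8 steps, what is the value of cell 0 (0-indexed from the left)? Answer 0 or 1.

gen 0: 011100001010001101
gen 1: 111001110100111010
gen 2: 110011101001110101
gen 3: 100111010011101011
gen 4: 001110100111010111
gen 5: 011101001110101110
gen 6: 111010011101011100
gen 7: 110100111010111001
gen 8: 101001110101110011

1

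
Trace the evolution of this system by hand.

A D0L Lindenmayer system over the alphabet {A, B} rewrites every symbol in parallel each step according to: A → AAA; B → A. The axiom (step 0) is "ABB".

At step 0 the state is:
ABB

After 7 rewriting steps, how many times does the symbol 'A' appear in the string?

3645

step 0: ABB
step 1: AAAAA
step 2: AAAAAAAAAAAAAAA
step 3: AAAAAAAAAAAAAAAAAAAAAAAAAAAAAAAAAAAAAAAAAAAAA
step 4: AAAAAAAAAAAAAAAAAAAAAAAAAAAAAAAAAAAAAAAAAAAAAAAAAAAAAAAAAA…AAAAAAAAAAAAAAAAAAAAAAAAAAAAAAAAAAAAAAAAAAAAAAAAAAAAAAAAAA  (len 135)
step 5: AAAAAAAAAAAAAAAAAAAAAAAAAAAAAAAAAAAAAAAAAAAAAAAAAAAAAAAAAA…AAAAAAAAAAAAAAAAAAAAAAAAAAAAAAAAAAAAAAAAAAAAAAAAAAAAAAAAAA  (len 405)
step 6: AAAAAAAAAAAAAAAAAAAAAAAAAAAAAAAAAAAAAAAAAAAAAAAAAAAAAAAAAA…AAAAAAAAAAAAAAAAAAAAAAAAAAAAAAAAAAAAAAAAAAAAAAAAAAAAAAAAAA  (len 1215)
step 7: AAAAAAAAAAAAAAAAAAAAAAAAAAAAAAAAAAAAAAAAAAAAAAAAAAAAAAAAAA…AAAAAAAAAAAAAAAAAAAAAAAAAAAAAAAAAAAAAAAAAAAAAAAAAAAAAAAAAA  (len 3645)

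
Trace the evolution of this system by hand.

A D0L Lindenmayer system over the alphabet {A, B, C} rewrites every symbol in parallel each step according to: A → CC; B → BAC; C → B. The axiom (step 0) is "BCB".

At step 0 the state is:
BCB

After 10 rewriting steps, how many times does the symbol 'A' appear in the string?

gen 0: BCB
gen 1: BACBBAC
gen 2: BACCCBBACBACCCB
gen 3: BACCCBBBBACBACCCBBACCCBBBBAC
gen 4: BACCCBBBBACBACBACBACCCBBACCCBBBBACBACCCBBBBACBACBACBACCCB
gen 5: BACCCBBBBACBACBACBACCCBBACCCBBACCCBBACCCBBBBACBACCCBBBBACBACBACBACCCBBACCCBBBBACBACBACBACCCBBACCCBBACCCBBACCCBBBBAC
gen 6: BACCCBBBBACBACBACBACCCBBACCCBBACCCBBACCCBBBBACBACCCBBBBACB…CBBACCCBBBBACBACCCBBBBACBACCCBBBBACBACCCBBBBACBACBACBACCCB  (len 228)
gen 7: BACCCBBBBACBACBACBACCCBBACCCBBACCCBBACCCBBBBACBACCCBBBBACB…BACBACBACCCBBACCCBBBBACBACBACBACCCBBACCCBBACCCBBACCCBBBBAC  (len 457)
gen 8: BACCCBBBBACBACBACBACCCBBACCCBBACCCBBACCCBBBBACBACCCBBBBACB…CBBACCCBBBBACBACCCBBBBACBACCCBBBBACBACCCBBBBACBACBACBACCCB  (len 915)
gen 9: BACCCBBBBACBACBACBACCCBBACCCBBACCCBBACCCBBBBACBACCCBBBBACB…BACBACBACCCBBACCCBBBBACBACBACBACCCBBACCCBBACCCBBACCCBBBBAC  (len 1828)
gen 10: BACCCBBBBACBACBACBACCCBBACCCBBACCCBBACCCBBBBACBACCCBBBBACB…CBBACCCBBBBACBACCCBBBBACBACCCBBBBACBACCCBBBBACBACBACBACCCB  (len 3657)

732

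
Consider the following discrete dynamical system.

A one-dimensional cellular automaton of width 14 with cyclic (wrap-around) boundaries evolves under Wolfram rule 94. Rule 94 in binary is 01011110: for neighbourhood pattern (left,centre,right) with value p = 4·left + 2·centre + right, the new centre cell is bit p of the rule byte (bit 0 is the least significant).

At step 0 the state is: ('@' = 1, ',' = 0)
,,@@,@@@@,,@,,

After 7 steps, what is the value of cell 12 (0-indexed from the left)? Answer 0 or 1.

k=0  ,,@@,@@@@,,@,,
k=1  ,@@@,@,,@@@@@,
k=2  @@,@,@@@@,,,@@
k=3  ,@,@,@,,@@,@@,
k=4  @@,@,@@@@@,@@@
k=5  ,@,@,@,,,@,@,,
k=6  @@,@,@@,@@,@@,
k=7  @@,@,@@,@@,@@,

1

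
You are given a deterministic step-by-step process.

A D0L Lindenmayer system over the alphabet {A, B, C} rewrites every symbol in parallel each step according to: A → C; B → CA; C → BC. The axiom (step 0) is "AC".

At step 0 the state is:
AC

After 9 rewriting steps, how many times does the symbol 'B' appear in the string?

125

k=0  AC
k=1  CBC
k=2  BCCABC
k=3  CABCBCCCABC
k=4  BCCCABCCABCBCBCCCABC
k=5  CABCBCBCCCABCBCCCABCCABCCABCBCBCCCABC
k=6  BCCCABCCABCCABCBCBCCCABCCABCBCBCCCABCBCCCABCBCCCABCCABCCABCBCBCCCABC
k=7  CABCBCBCCCABCBCCCABCBCCCABCCABCCABCBCBCCCABCBCCCABCCABCCAB…CCABCBCBCCCABCCABCBCBCCCABCBCCCABCBCCCABCCABCCABCBCBCCCABC  (len 125)
k=8  BCCCABCCABCCABCBCBCCCABCCABCBCBCCCABCCABCBCBCCCABCBCCCABCB…CCABCBCBCCCABCCABCBCBCCCABCBCCCABCBCCCABCCABCCABCBCBCCCABC  (len 230)
k=9  CABCBCBCCCABCBCCCABCBCCCABCCABCCABCBCBCCCABCBCCCABCCABCCAB…CCABCBCBCCCABCCABCBCBCCCABCBCCCABCBCCCABCCABCCABCBCBCCCABC  (len 423)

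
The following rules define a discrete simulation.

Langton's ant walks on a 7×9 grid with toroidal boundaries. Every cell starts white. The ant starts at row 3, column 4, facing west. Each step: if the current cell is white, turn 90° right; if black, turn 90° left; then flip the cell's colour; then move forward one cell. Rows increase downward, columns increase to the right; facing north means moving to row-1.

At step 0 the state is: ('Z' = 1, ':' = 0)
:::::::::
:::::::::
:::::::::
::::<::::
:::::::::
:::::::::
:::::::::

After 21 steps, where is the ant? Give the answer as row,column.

[0] :::::::::
:::::::::
:::::::::
::::<::::
:::::::::
:::::::::
:::::::::
[1] :::::::::
:::::::::
::::^::::
::::Z::::
:::::::::
:::::::::
:::::::::
[2] :::::::::
:::::::::
::::Z>:::
::::Z::::
:::::::::
:::::::::
:::::::::
[3] :::::::::
:::::::::
::::ZZ:::
::::Zv:::
:::::::::
:::::::::
:::::::::
[4] :::::::::
:::::::::
::::ZZ:::
::::<Z:::
:::::::::
:::::::::
:::::::::
[5] :::::::::
:::::::::
::::ZZ:::
:::::Z:::
::::v::::
:::::::::
:::::::::
[6] :::::::::
:::::::::
::::ZZ:::
:::::Z:::
:::<Z::::
:::::::::
:::::::::
[7] :::::::::
:::::::::
::::ZZ:::
:::^:Z:::
:::ZZ::::
:::::::::
:::::::::
[8] :::::::::
:::::::::
::::ZZ:::
:::Z>Z:::
:::ZZ::::
:::::::::
:::::::::
[9] :::::::::
:::::::::
::::ZZ:::
:::ZZZ:::
:::Zv::::
:::::::::
:::::::::
[10] :::::::::
:::::::::
::::ZZ:::
:::ZZZ:::
:::Z:>:::
:::::::::
:::::::::
[11] :::::::::
:::::::::
::::ZZ:::
:::ZZZ:::
:::Z:Z:::
:::::v:::
:::::::::
[12] :::::::::
:::::::::
::::ZZ:::
:::ZZZ:::
:::Z:Z:::
::::<Z:::
:::::::::
[13] :::::::::
:::::::::
::::ZZ:::
:::ZZZ:::
:::Z^Z:::
::::ZZ:::
:::::::::
[14] :::::::::
:::::::::
::::ZZ:::
:::ZZZ:::
:::ZZ>:::
::::ZZ:::
:::::::::
[15] :::::::::
:::::::::
::::ZZ:::
:::ZZ^:::
:::ZZ::::
::::ZZ:::
:::::::::
[16] :::::::::
:::::::::
::::ZZ:::
:::Z<::::
:::ZZ::::
::::ZZ:::
:::::::::
[17] :::::::::
:::::::::
::::ZZ:::
:::Z:::::
:::Zv::::
::::ZZ:::
:::::::::
[18] :::::::::
:::::::::
::::ZZ:::
:::Z:::::
:::Z:>:::
::::ZZ:::
:::::::::
[19] :::::::::
:::::::::
::::ZZ:::
:::Z:::::
:::Z:Z:::
::::Zv:::
:::::::::
[20] :::::::::
:::::::::
::::ZZ:::
:::Z:::::
:::Z:Z:::
::::Z:>::
:::::::::
[21] :::::::::
:::::::::
::::ZZ:::
:::Z:::::
:::Z:Z:::
::::Z:Z::
::::::v::

6,6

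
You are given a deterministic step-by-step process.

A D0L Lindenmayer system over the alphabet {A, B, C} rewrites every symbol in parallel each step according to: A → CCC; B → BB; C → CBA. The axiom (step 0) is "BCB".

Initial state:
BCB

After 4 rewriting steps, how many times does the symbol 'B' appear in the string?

59

0) BCB
1) BBCBABB
2) BBBBCBABBCCCBBBB
3) BBBBBBBBCBABBCCCBBBBCBACBACBABBBBBBBB
4) BBBBBBBBBBBBBBBBCBABBCCCBBBBCBACBACBABBBBBBBBCBABBCCCCBABBCCCCBABBCCCBBBBBBBBBBBBBBBB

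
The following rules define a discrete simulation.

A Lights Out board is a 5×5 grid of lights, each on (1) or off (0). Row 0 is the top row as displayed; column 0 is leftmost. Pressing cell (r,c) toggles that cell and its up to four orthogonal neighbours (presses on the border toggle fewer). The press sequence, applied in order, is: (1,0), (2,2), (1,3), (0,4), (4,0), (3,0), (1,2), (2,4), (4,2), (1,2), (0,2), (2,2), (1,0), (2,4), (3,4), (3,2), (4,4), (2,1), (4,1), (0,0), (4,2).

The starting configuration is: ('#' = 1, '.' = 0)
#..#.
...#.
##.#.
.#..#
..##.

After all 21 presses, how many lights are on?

t=0: #..#.
...#.
##.#.
.#..#
..##.
t=1: ...#.
##.#.
.#.#.
.#..#
..##.
t=2: ...#.
####.
..#..
.##.#
..##.
t=3: .....
##..#
..##.
.##.#
..##.
t=4: ...##
##...
..##.
.##.#
..##.
t=5: ...##
##...
..##.
###.#
####.
t=6: ...##
##...
#.##.
..#.#
.###.
t=7: ..###
#.##.
#..#.
..#.#
.###.
t=8: ..###
#.###
#...#
..#..
.###.
t=9: ..###
#.###
#...#
.....
.....
t=10: ...##
##..#
#.#.#
.....
.....
t=11: .##.#
###.#
#.#.#
.....
.....
t=12: .##.#
##..#
##.##
..#..
.....
t=13: ###.#
....#
.#.##
..#..
.....
t=14: ###.#
.....
.#...
..#.#
.....
t=15: ###.#
.....
.#..#
..##.
....#
t=16: ###.#
.....
.##.#
.#...
..#.#
t=17: ###.#
.....
.##.#
.#..#
..##.
t=18: ###.#
.#...
#...#
....#
..##.
t=19: ###.#
.#...
#...#
.#..#
##.#.
t=20: ..#.#
##...
#...#
.#..#
##.#.
t=21: ..#.#
##...
#...#
.##.#
#.#..

11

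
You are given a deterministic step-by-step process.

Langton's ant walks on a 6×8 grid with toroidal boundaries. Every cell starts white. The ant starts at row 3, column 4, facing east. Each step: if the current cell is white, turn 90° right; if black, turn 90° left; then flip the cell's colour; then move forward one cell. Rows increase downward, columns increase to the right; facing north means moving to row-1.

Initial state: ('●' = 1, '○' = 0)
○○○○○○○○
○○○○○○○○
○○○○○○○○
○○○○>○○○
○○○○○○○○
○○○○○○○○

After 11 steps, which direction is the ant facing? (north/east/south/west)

north

[0] ○○○○○○○○
○○○○○○○○
○○○○○○○○
○○○○>○○○
○○○○○○○○
○○○○○○○○
[1] ○○○○○○○○
○○○○○○○○
○○○○○○○○
○○○○●○○○
○○○○v○○○
○○○○○○○○
[2] ○○○○○○○○
○○○○○○○○
○○○○○○○○
○○○○●○○○
○○○<●○○○
○○○○○○○○
[3] ○○○○○○○○
○○○○○○○○
○○○○○○○○
○○○^●○○○
○○○●●○○○
○○○○○○○○
[4] ○○○○○○○○
○○○○○○○○
○○○○○○○○
○○○●>○○○
○○○●●○○○
○○○○○○○○
[5] ○○○○○○○○
○○○○○○○○
○○○○^○○○
○○○●○○○○
○○○●●○○○
○○○○○○○○
[6] ○○○○○○○○
○○○○○○○○
○○○○●>○○
○○○●○○○○
○○○●●○○○
○○○○○○○○
[7] ○○○○○○○○
○○○○○○○○
○○○○●●○○
○○○●○v○○
○○○●●○○○
○○○○○○○○
[8] ○○○○○○○○
○○○○○○○○
○○○○●●○○
○○○●<●○○
○○○●●○○○
○○○○○○○○
[9] ○○○○○○○○
○○○○○○○○
○○○○^●○○
○○○●●●○○
○○○●●○○○
○○○○○○○○
[10] ○○○○○○○○
○○○○○○○○
○○○<○●○○
○○○●●●○○
○○○●●○○○
○○○○○○○○
[11] ○○○○○○○○
○○○^○○○○
○○○●○●○○
○○○●●●○○
○○○●●○○○
○○○○○○○○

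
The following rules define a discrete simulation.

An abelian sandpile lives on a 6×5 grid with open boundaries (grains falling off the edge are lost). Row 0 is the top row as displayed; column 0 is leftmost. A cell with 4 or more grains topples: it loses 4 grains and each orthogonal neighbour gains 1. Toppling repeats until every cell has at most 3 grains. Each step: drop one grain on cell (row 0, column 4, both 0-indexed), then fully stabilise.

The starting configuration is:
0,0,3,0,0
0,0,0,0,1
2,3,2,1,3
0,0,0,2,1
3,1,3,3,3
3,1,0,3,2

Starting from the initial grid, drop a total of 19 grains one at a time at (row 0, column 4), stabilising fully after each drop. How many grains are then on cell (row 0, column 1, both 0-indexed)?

[0] 0,0,3,0,0
0,0,0,0,1
2,3,2,1,3
0,0,0,2,1
3,1,3,3,3
3,1,0,3,2
[1] 0,0,3,0,1
0,0,0,0,1
2,3,2,1,3
0,0,0,2,1
3,1,3,3,3
3,1,0,3,2
[2] 0,0,3,0,2
0,0,0,0,1
2,3,2,1,3
0,0,0,2,1
3,1,3,3,3
3,1,0,3,2
[3] 0,0,3,0,3
0,0,0,0,1
2,3,2,1,3
0,0,0,2,1
3,1,3,3,3
3,1,0,3,2
[4] 0,0,3,1,0
0,0,0,0,2
2,3,2,1,3
0,0,0,2,1
3,1,3,3,3
3,1,0,3,2
[5] 0,0,3,1,1
0,0,0,0,2
2,3,2,1,3
0,0,0,2,1
3,1,3,3,3
3,1,0,3,2
[6] 0,0,3,1,2
0,0,0,0,2
2,3,2,1,3
0,0,0,2,1
3,1,3,3,3
3,1,0,3,2
[7] 0,0,3,1,3
0,0,0,0,2
2,3,2,1,3
0,0,0,2,1
3,1,3,3,3
3,1,0,3,2
[8] 0,0,3,2,0
0,0,0,0,3
2,3,2,1,3
0,0,0,2,1
3,1,3,3,3
3,1,0,3,2
[9] 0,0,3,2,1
0,0,0,0,3
2,3,2,1,3
0,0,0,2,1
3,1,3,3,3
3,1,0,3,2
[10] 0,0,3,2,2
0,0,0,0,3
2,3,2,1,3
0,0,0,2,1
3,1,3,3,3
3,1,0,3,2
[11] 0,0,3,2,3
0,0,0,0,3
2,3,2,1,3
0,0,0,2,1
3,1,3,3,3
3,1,0,3,2
[12] 0,0,3,3,1
0,0,0,1,1
2,3,2,2,0
0,0,0,2,2
3,1,3,3,3
3,1,0,3,2
[13] 0,0,3,3,2
0,0,0,1,1
2,3,2,2,0
0,0,0,2,2
3,1,3,3,3
3,1,0,3,2
[14] 0,0,3,3,3
0,0,0,1,1
2,3,2,2,0
0,0,0,2,2
3,1,3,3,3
3,1,0,3,2
[15] 0,1,0,1,1
0,0,1,2,2
2,3,2,2,0
0,0,0,2,2
3,1,3,3,3
3,1,0,3,2
[16] 0,1,0,1,2
0,0,1,2,2
2,3,2,2,0
0,0,0,2,2
3,1,3,3,3
3,1,0,3,2
[17] 0,1,0,1,3
0,0,1,2,2
2,3,2,2,0
0,0,0,2,2
3,1,3,3,3
3,1,0,3,2
[18] 0,1,0,2,0
0,0,1,2,3
2,3,2,2,0
0,0,0,2,2
3,1,3,3,3
3,1,0,3,2
[19] 0,1,0,2,1
0,0,1,2,3
2,3,2,2,0
0,0,0,2,2
3,1,3,3,3
3,1,0,3,2

1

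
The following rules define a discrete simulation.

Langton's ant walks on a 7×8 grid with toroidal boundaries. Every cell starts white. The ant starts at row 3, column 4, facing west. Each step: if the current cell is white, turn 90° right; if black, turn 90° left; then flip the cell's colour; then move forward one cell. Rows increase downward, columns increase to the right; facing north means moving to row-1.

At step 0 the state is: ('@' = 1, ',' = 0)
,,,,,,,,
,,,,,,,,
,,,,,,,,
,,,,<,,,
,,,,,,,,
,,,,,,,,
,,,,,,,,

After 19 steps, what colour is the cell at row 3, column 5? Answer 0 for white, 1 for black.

step 0: ,,,,,,,,
,,,,,,,,
,,,,,,,,
,,,,<,,,
,,,,,,,,
,,,,,,,,
,,,,,,,,
step 1: ,,,,,,,,
,,,,,,,,
,,,,^,,,
,,,,@,,,
,,,,,,,,
,,,,,,,,
,,,,,,,,
step 2: ,,,,,,,,
,,,,,,,,
,,,,@>,,
,,,,@,,,
,,,,,,,,
,,,,,,,,
,,,,,,,,
step 3: ,,,,,,,,
,,,,,,,,
,,,,@@,,
,,,,@v,,
,,,,,,,,
,,,,,,,,
,,,,,,,,
step 4: ,,,,,,,,
,,,,,,,,
,,,,@@,,
,,,,<@,,
,,,,,,,,
,,,,,,,,
,,,,,,,,
step 5: ,,,,,,,,
,,,,,,,,
,,,,@@,,
,,,,,@,,
,,,,v,,,
,,,,,,,,
,,,,,,,,
step 6: ,,,,,,,,
,,,,,,,,
,,,,@@,,
,,,,,@,,
,,,<@,,,
,,,,,,,,
,,,,,,,,
step 7: ,,,,,,,,
,,,,,,,,
,,,,@@,,
,,,^,@,,
,,,@@,,,
,,,,,,,,
,,,,,,,,
step 8: ,,,,,,,,
,,,,,,,,
,,,,@@,,
,,,@>@,,
,,,@@,,,
,,,,,,,,
,,,,,,,,
step 9: ,,,,,,,,
,,,,,,,,
,,,,@@,,
,,,@@@,,
,,,@v,,,
,,,,,,,,
,,,,,,,,
step 10: ,,,,,,,,
,,,,,,,,
,,,,@@,,
,,,@@@,,
,,,@,>,,
,,,,,,,,
,,,,,,,,
step 11: ,,,,,,,,
,,,,,,,,
,,,,@@,,
,,,@@@,,
,,,@,@,,
,,,,,v,,
,,,,,,,,
step 12: ,,,,,,,,
,,,,,,,,
,,,,@@,,
,,,@@@,,
,,,@,@,,
,,,,<@,,
,,,,,,,,
step 13: ,,,,,,,,
,,,,,,,,
,,,,@@,,
,,,@@@,,
,,,@^@,,
,,,,@@,,
,,,,,,,,
step 14: ,,,,,,,,
,,,,,,,,
,,,,@@,,
,,,@@@,,
,,,@@>,,
,,,,@@,,
,,,,,,,,
step 15: ,,,,,,,,
,,,,,,,,
,,,,@@,,
,,,@@^,,
,,,@@,,,
,,,,@@,,
,,,,,,,,
step 16: ,,,,,,,,
,,,,,,,,
,,,,@@,,
,,,@<,,,
,,,@@,,,
,,,,@@,,
,,,,,,,,
step 17: ,,,,,,,,
,,,,,,,,
,,,,@@,,
,,,@,,,,
,,,@v,,,
,,,,@@,,
,,,,,,,,
step 18: ,,,,,,,,
,,,,,,,,
,,,,@@,,
,,,@,,,,
,,,@,>,,
,,,,@@,,
,,,,,,,,
step 19: ,,,,,,,,
,,,,,,,,
,,,,@@,,
,,,@,,,,
,,,@,@,,
,,,,@v,,
,,,,,,,,

0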